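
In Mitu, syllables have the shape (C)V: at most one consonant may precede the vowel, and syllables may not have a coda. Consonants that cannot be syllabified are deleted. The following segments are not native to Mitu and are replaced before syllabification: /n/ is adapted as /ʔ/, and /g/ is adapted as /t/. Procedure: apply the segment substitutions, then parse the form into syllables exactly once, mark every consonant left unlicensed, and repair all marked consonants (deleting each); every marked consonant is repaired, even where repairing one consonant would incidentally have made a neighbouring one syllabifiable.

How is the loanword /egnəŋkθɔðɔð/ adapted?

Substitution: /g/ → /t/, /n/ → /ʔ/, giving /etʔəŋkθɔðɔð/.
Syllabifying with onset maximization leaves /t/, /ŋ/, /k/, /ð/ stranded (no codas are permitted; onsets are limited to one consonant).
Each unlicensed consonant is deleted: /t/, /ŋ/, /k/, /ð/.

eʔəθɔðɔ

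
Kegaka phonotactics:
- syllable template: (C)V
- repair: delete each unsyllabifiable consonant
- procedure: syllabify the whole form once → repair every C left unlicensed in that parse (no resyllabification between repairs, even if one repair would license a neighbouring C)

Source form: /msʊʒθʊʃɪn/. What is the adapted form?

sʊθʊʃɪ

The consonants /m/, /ʒ/, /n/ cannot be parsed into a legal (C)V syllable (no codas are permitted; onsets are limited to one consonant).
Deleting the stranded consonants removes /m/, /ʒ/, /n/.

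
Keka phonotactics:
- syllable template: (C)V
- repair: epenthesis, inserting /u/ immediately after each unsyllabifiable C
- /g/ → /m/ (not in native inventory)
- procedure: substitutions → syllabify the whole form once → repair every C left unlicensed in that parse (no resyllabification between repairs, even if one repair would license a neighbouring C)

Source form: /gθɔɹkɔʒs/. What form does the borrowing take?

Substitution: /g/ → /m/, giving /mθɔɹkɔʒs/.
Under (C)V, the unsyllabifiable consonants are /m/, /ɹ/, /ʒ/, /s/ (no codas are permitted; onsets are limited to one consonant).
Each unlicensed consonant becomes the onset of a new syllable: /m/ → /mu/, /ɹ/ → /ɹu/, /ʒ/ → /ʒu/, /s/ → /su/.

muθɔɹukɔʒusu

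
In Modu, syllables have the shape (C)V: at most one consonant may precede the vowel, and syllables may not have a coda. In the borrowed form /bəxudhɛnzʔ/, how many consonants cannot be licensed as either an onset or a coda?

4

Under (C)V, the unsyllabifiable consonants are /d/, /n/, /z/, /ʔ/ (no codas are permitted; onsets are limited to one consonant).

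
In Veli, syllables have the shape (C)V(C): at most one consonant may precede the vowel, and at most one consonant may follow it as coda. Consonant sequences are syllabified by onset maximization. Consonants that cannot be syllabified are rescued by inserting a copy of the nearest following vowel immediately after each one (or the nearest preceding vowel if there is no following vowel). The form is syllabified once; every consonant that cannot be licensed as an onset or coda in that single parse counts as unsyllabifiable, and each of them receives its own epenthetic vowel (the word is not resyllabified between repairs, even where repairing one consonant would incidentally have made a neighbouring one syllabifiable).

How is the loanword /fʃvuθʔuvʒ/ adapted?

Syllabifying with onset maximization leaves /f/, /ʃ/, /ʒ/ stranded (at most one coda consonant is licensed; onsets are limited to one consonant).
Inserting the epenthetic vowel yields /f/ → /fu/, /ʃ/ → /ʃu/, /ʒ/ → /ʒu/.

fuʃuvuθʔuvʒu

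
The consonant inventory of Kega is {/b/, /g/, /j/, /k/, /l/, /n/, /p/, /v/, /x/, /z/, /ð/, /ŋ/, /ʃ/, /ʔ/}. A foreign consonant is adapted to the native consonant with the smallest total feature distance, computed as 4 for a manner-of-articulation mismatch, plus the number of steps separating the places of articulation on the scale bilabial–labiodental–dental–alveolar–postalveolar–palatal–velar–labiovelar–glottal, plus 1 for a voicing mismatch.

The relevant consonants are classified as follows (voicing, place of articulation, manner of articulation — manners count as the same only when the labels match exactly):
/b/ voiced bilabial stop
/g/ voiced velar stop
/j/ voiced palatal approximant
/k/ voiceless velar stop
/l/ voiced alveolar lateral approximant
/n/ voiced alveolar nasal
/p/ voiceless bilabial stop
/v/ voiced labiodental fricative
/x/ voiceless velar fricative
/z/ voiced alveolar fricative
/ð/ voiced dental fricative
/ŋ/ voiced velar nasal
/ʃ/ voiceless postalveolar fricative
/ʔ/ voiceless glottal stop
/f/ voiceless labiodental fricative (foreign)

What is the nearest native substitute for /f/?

v

/v/ is closest: same manner (fricative), place distance 0 (labiodental→labiodental), voicing differs (+1); total 1. Next closest is /ð/ at distance 2.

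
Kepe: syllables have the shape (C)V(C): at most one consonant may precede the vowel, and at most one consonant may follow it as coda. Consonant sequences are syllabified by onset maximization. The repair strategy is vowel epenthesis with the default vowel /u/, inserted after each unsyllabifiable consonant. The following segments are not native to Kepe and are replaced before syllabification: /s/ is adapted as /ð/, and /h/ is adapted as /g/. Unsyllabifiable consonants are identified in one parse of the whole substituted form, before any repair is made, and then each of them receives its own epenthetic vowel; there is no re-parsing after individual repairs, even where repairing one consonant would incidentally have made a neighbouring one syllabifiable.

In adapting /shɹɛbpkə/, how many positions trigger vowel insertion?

After substitution the input is /ðgɹɛbpkə/.
The unsyllabifiable consonants are /ð/, /g/, /p/; each receives one epenthetic vowel.

3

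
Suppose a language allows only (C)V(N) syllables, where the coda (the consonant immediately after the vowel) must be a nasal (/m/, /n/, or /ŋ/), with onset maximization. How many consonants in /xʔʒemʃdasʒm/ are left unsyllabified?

Syllabifying with onset maximization leaves /x/, /ʔ/, /ʃ/, /s/, /ʒ/, /m/ stranded (only a nasal (/m/, /n/, or /ŋ/) is licensed in coda position; onsets are limited to one consonant).

6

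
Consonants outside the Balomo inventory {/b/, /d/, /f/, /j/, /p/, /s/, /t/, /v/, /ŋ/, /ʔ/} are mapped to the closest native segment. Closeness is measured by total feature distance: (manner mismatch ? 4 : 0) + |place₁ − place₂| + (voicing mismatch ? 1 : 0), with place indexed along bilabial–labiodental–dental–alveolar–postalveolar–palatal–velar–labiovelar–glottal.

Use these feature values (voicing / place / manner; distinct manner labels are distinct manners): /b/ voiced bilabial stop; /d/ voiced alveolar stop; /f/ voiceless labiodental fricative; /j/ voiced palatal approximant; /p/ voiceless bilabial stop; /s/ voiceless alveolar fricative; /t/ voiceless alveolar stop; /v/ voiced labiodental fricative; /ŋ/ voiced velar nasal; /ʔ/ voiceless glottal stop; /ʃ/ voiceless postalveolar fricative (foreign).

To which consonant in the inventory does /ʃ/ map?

s

/s/ is closest: same manner (fricative), place distance 1 (postalveolar→alveolar), same voicing; total 1. Next closest is /f/ at distance 3.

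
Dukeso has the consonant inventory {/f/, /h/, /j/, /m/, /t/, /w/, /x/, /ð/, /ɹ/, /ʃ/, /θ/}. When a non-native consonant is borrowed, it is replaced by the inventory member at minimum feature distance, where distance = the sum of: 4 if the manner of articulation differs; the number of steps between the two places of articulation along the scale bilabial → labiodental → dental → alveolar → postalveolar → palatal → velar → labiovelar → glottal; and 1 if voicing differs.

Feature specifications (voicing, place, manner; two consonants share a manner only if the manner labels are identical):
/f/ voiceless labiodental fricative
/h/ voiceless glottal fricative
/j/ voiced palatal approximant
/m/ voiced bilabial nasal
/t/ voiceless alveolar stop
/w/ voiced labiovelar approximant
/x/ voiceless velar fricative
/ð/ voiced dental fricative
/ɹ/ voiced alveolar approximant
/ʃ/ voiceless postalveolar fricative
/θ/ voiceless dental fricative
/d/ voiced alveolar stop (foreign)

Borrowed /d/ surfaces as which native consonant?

/t/ is closest: same manner (stop), place distance 0 (alveolar→alveolar), voicing differs (+1); total 1. Next closest is /ɹ/ at distance 4.

t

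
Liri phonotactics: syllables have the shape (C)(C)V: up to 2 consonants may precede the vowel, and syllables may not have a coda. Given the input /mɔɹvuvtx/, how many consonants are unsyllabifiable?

Under (C)(C)V, the unsyllabifiable consonants are /v/, /t/, /x/ (no codas are permitted; onsets may contain at most 2 consonants).

3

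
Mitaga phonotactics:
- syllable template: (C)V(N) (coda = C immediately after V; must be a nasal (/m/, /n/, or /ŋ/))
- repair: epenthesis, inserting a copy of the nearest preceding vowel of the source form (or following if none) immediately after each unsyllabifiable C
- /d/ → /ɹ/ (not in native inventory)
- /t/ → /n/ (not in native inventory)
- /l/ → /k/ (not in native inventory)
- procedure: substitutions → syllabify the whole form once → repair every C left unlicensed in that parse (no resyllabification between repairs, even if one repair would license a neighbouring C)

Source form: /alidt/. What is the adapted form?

Substitution: /l/ → /k/, /d/ → /ɹ/, /t/ → /n/, giving /akiɹn/.
Syllabifying with onset maximization leaves /ɹ/, /n/ stranded (only a nasal (/m/, /n/, or /ŋ/) is licensed in coda position; onsets are limited to one consonant).
Inserting the epenthetic vowel yields /ɹ/ → /ɹi/, /n/ → /ni/.

akiɹini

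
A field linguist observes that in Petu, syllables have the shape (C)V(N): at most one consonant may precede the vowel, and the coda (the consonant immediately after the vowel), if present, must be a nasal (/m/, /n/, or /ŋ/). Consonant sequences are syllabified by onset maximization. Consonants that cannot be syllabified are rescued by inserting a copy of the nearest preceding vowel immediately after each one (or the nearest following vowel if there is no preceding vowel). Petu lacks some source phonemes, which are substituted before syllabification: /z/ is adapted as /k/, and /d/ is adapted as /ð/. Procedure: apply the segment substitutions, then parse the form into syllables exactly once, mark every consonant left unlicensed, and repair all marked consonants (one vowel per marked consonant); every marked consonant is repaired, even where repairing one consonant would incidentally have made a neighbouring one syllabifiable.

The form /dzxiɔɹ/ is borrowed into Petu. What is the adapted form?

ðikixiɔɹɔ

Substitution: /d/ → /ð/, /z/ → /k/, giving /ðkxiɔɹ/.
Under (C)V(N), the unsyllabifiable consonants are /ð/, /k/, /ɹ/ (only a nasal (/m/, /n/, or /ŋ/) is licensed in coda position; onsets are limited to one consonant).
Each unlicensed consonant becomes the onset of a new syllable: /ð/ → /ði/, /k/ → /ki/, /ɹ/ → /ɹɔ/.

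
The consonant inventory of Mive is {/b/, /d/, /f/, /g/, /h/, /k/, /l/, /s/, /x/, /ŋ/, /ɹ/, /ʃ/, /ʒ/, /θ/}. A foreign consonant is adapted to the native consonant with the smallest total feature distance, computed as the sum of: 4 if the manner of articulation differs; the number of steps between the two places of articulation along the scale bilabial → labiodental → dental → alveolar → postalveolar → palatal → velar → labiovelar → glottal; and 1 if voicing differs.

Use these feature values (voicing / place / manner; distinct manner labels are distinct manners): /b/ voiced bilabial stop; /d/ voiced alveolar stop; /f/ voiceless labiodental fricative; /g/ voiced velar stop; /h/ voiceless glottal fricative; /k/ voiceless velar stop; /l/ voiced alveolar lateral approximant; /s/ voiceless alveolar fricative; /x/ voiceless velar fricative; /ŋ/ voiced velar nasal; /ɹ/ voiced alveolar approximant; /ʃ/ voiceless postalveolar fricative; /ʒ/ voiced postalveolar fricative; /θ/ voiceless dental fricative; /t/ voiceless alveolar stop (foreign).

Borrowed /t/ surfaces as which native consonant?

/d/ is closest: same manner (stop), place distance 0 (alveolar→alveolar), voicing differs (+1); total 1. Next closest is /k/ at distance 3.

d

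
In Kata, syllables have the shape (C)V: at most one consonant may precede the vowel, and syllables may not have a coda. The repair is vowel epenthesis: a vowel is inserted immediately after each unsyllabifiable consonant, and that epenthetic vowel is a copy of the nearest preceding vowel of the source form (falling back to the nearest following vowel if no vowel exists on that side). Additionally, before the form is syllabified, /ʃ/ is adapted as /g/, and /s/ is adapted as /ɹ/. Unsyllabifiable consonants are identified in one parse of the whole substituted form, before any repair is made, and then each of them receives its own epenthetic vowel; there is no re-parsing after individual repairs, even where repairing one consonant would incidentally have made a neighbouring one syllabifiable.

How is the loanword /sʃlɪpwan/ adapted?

Substitution: /s/ → /ɹ/, /ʃ/ → /g/, giving /ɹglɪpwan/.
Syllabifying with onset maximization leaves /ɹ/, /g/, /p/, /n/ stranded (no codas are permitted; onsets are limited to one consonant).
Inserting the epenthetic vowel yields /ɹ/ → /ɹɪ/, /g/ → /gɪ/, /p/ → /pɪ/, /n/ → /na/.

ɹɪgɪlɪpɪwana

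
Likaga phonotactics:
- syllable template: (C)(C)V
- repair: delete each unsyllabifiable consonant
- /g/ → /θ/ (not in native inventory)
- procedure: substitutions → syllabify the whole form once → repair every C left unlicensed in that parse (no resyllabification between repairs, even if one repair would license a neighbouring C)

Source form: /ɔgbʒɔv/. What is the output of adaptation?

ɔbʒɔ

Substitution: /g/ → /θ/, giving /ɔθbʒɔv/.
Under (C)(C)V, the unsyllabifiable consonants are /θ/, /v/ (no codas are permitted; onsets may contain at most 2 consonants).
Deletion applies to /θ/, /v/.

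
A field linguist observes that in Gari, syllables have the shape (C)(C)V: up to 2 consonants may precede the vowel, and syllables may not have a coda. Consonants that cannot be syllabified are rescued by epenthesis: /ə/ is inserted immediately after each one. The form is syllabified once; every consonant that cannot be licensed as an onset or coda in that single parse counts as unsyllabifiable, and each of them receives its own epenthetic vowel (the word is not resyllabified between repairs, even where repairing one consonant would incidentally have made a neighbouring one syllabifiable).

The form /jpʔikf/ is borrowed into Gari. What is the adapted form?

Under (C)(C)V, the unsyllabifiable consonants are /j/, /k/, /f/ (no codas are permitted; onsets may contain at most 2 consonants).
Each unlicensed consonant becomes the onset of a new syllable: /j/ → /jə/, /k/ → /kə/, /f/ → /fə/.

jəpʔikəfə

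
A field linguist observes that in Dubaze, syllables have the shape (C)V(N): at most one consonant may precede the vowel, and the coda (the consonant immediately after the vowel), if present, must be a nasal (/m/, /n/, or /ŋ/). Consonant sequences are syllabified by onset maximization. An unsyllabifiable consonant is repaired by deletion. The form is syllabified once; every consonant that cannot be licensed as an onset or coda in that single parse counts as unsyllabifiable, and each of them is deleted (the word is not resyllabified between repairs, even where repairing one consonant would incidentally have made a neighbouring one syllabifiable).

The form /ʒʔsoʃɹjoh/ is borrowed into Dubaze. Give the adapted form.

sojo

The consonants /ʒ/, /ʔ/, /ʃ/, /ɹ/, /h/ cannot be parsed into a legal (C)V(N) syllable (only a nasal (/m/, /n/, or /ŋ/) is licensed in coda position; onsets are limited to one consonant).
Deleting the stranded consonants removes /ʒ/, /ʔ/, /ʃ/, /ɹ/, /h/.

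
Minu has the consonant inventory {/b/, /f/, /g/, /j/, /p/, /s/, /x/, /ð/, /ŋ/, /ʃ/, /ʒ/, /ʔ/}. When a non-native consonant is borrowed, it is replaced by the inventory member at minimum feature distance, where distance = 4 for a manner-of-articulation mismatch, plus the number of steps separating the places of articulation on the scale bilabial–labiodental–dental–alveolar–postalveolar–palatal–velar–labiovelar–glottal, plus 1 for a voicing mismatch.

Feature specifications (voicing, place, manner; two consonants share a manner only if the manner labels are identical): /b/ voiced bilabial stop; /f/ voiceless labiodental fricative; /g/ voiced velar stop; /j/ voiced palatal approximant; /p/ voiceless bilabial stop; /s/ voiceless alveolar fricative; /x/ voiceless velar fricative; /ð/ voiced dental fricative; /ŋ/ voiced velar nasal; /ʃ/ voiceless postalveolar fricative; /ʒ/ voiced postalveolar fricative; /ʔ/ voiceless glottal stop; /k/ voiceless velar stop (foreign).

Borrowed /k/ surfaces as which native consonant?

g

/g/ is closest: same manner (stop), place distance 0 (velar→velar), voicing differs (+1); total 1. Next closest is /ʔ/ at distance 2.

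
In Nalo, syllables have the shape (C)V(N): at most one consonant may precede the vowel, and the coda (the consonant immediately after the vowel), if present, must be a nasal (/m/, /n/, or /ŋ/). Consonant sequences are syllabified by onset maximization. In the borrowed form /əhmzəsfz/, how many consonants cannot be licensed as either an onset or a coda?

5

The consonants /h/, /m/, /s/, /f/, /z/ cannot be parsed into a legal (C)V(N) syllable (only a nasal (/m/, /n/, or /ŋ/) is licensed in coda position; onsets are limited to one consonant).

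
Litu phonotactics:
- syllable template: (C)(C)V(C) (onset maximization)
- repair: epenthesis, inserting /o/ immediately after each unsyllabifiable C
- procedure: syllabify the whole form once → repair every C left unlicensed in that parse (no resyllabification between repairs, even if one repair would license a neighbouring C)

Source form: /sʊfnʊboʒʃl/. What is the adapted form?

sʊfnʊboʒʃolo

The consonants /ʃ/, /l/ cannot be parsed into a legal (C)(C)V(C) syllable (at most one coda consonant is licensed; onsets may contain at most 2 consonants).
Each unlicensed consonant becomes the onset of a new syllable: /ʃ/ → /ʃo/, /l/ → /lo/.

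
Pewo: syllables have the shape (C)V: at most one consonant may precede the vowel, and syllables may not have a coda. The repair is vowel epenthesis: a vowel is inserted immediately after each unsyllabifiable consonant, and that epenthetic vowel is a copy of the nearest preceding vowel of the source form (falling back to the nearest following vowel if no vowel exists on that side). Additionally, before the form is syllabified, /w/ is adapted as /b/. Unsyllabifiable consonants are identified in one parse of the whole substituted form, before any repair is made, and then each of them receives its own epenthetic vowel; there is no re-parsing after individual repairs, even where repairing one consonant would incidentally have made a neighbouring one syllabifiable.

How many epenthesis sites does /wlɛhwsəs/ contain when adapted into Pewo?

4

After substitution the input is /blɛhbsəs/.
The unsyllabifiable consonants are /b/, /h/, /b/, /s/; each receives one epenthetic vowel.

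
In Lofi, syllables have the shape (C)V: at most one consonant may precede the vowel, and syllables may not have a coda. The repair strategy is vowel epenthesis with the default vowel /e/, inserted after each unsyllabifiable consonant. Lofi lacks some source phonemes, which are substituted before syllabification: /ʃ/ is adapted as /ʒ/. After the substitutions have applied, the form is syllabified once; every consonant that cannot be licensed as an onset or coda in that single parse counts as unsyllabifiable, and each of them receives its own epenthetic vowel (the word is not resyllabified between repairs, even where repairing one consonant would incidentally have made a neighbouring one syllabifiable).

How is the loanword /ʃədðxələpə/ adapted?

ʒədeðexələpə

Substitution: /ʃ/ → /ʒ/, giving /ʒədðxələpə/.
Under (C)V, the unsyllabifiable consonants are /d/, /ð/ (no codas are permitted; onsets are limited to one consonant).
Epenthesis after each stranded consonant: /d/ → /de/, /ð/ → /ðe/.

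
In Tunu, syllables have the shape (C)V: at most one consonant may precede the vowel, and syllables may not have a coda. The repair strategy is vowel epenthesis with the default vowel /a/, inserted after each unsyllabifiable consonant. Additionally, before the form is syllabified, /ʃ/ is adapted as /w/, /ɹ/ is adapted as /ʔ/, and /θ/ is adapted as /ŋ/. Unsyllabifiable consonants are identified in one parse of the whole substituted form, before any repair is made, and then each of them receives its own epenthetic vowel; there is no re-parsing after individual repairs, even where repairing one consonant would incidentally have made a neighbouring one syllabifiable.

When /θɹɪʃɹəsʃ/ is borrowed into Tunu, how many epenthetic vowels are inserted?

4

After substitution the input is /ŋʔɪwʔəsw/.
The unsyllabifiable consonants are /ŋ/, /w/, /s/, /w/; each receives one epenthetic vowel.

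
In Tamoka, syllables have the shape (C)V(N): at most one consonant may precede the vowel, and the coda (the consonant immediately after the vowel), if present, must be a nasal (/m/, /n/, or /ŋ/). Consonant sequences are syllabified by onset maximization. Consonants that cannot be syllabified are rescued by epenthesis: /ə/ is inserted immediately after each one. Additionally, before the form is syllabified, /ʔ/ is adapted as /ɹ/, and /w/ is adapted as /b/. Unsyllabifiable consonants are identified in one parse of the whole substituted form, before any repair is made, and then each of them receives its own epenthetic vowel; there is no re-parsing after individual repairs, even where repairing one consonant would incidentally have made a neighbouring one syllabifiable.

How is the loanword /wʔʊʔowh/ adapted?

Substitution: /w/ → /b/, /ʔ/ → /ɹ/, giving /bɹʊɹobh/.
Syllabifying with onset maximization leaves /b/, /b/, /h/ stranded (only a nasal (/m/, /n/, or /ŋ/) is licensed in coda position; onsets are limited to one consonant).
Each unlicensed consonant becomes the onset of a new syllable: /b/ → /bə/, /b/ → /bə/, /h/ → /hə/.

bəɹʊɹobəhə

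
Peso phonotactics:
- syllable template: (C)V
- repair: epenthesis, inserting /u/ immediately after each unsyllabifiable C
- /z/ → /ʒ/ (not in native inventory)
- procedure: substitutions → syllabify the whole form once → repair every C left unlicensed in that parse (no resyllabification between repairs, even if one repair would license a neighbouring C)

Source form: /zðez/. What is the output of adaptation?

ʒuðeʒu

Substitution: /z/ → /ʒ/, giving /ʒðeʒ/.
Syllabifying with onset maximization leaves /ʒ/, /ʒ/ stranded (no codas are permitted; onsets are limited to one consonant).
Inserting the epenthetic vowel yields /ʒ/ → /ʒu/, /ʒ/ → /ʒu/.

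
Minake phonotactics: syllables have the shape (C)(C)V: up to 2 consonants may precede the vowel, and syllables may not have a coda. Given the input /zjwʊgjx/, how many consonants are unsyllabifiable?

The consonants /z/, /g/, /j/, /x/ cannot be parsed into a legal (C)(C)V syllable (no codas are permitted; onsets may contain at most 2 consonants).

4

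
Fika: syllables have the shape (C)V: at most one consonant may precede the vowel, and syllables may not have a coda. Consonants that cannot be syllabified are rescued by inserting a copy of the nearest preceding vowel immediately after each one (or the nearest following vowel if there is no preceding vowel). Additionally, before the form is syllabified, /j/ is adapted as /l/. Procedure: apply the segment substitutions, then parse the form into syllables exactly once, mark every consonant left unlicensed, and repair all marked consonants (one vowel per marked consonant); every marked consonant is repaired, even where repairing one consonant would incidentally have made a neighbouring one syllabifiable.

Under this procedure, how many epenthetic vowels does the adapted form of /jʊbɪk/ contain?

1

After substitution the input is /lʊbɪk/.
The unsyllabifiable consonants are /k/; each receives one epenthetic vowel.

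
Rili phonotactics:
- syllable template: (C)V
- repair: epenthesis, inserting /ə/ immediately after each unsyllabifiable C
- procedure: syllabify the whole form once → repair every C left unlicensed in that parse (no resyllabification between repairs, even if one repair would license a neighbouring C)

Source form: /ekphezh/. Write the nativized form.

Syllabifying with onset maximization leaves /k/, /p/, /z/, /h/ stranded (no codas are permitted; onsets are limited to one consonant).
Each unlicensed consonant becomes the onset of a new syllable: /k/ → /kə/, /p/ → /pə/, /z/ → /zə/, /h/ → /hə/.

ekəpəhezəhə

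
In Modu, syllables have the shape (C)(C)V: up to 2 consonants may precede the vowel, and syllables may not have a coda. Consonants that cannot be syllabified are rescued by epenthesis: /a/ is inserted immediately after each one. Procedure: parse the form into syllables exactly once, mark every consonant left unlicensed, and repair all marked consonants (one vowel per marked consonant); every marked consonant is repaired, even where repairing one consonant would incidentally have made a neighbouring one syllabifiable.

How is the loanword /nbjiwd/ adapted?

Syllabifying with onset maximization leaves /n/, /w/, /d/ stranded (no codas are permitted; onsets may contain at most 2 consonants).
Epenthesis after each stranded consonant: /n/ → /na/, /w/ → /wa/, /d/ → /da/.

nabjiwada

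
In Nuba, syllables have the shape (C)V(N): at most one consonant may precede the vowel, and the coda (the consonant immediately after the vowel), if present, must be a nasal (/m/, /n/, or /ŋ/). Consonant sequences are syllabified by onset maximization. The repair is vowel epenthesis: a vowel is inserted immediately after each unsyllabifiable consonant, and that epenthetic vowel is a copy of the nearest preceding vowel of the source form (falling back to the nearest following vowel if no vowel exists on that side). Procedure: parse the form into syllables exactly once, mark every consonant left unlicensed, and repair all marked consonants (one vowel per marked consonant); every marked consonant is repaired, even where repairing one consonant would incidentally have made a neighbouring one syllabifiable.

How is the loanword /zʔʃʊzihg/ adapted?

zʊʔʊʃʊzihigi

Under (C)V(N), the unsyllabifiable consonants are /z/, /ʔ/, /h/, /g/ (only a nasal (/m/, /n/, or /ŋ/) is licensed in coda position; onsets are limited to one consonant).
Each unlicensed consonant becomes the onset of a new syllable: /z/ → /zʊ/, /ʔ/ → /ʔʊ/, /h/ → /hi/, /g/ → /gi/.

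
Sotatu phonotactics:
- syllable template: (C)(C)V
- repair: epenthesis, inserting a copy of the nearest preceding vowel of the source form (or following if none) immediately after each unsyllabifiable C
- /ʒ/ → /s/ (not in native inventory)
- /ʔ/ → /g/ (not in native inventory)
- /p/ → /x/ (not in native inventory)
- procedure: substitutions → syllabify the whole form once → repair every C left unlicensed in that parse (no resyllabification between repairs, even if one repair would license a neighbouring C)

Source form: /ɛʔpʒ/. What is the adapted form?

Substitution: /ʔ/ → /g/, /p/ → /x/, /ʒ/ → /s/, giving /ɛgxs/.
Under (C)(C)V, the unsyllabifiable consonants are /g/, /x/, /s/ (no codas are permitted; onsets may contain at most 2 consonants).
Epenthesis after each stranded consonant: /g/ → /gɛ/, /x/ → /xɛ/, /s/ → /sɛ/.

ɛgɛxɛsɛ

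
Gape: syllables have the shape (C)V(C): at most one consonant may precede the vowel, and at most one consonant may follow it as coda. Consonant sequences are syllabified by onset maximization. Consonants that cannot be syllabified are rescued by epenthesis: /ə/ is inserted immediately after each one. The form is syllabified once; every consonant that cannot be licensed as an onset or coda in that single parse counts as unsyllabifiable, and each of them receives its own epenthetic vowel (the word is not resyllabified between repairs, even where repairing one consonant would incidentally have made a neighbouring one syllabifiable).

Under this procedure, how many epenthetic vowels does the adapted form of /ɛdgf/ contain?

2

The unsyllabifiable consonants are /g/, /f/; each receives one epenthetic vowel.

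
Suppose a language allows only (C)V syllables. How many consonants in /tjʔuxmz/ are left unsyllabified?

The consonants /t/, /j/, /x/, /m/, /z/ cannot be parsed into a legal (C)V syllable (no codas are permitted; onsets are limited to one consonant).

5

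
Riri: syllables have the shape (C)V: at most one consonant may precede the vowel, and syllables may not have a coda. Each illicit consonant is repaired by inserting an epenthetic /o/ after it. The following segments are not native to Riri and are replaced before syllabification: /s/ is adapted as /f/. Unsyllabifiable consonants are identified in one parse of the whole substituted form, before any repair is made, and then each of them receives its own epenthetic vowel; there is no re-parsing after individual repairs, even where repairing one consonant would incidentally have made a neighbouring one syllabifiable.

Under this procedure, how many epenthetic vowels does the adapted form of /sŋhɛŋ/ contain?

3

After substitution the input is /fŋhɛŋ/.
The unsyllabifiable consonants are /f/, /ŋ/, /ŋ/; each receives one epenthetic vowel.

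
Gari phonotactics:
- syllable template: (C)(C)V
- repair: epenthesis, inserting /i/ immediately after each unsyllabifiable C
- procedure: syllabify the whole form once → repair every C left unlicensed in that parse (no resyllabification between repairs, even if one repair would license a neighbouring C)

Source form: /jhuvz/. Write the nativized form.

jhuvizi

Syllabifying with onset maximization leaves /v/, /z/ stranded (no codas are permitted; onsets may contain at most 2 consonants).
Each unlicensed consonant becomes the onset of a new syllable: /v/ → /vi/, /z/ → /zi/.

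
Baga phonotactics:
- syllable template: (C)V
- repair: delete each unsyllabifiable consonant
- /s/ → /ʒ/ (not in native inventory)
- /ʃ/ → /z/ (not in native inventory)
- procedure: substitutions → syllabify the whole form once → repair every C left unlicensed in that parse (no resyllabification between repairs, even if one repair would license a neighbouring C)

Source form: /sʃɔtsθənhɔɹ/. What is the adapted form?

Substitution: /s/ → /ʒ/, /ʃ/ → /z/, giving /ʒzɔtʒθənhɔɹ/.
Under (C)V, the unsyllabifiable consonants are /ʒ/, /t/, /ʒ/, /n/, /ɹ/ (no codas are permitted; onsets are limited to one consonant).
Each unlicensed consonant is deleted: /ʒ/, /t/, /ʒ/, /n/, /ɹ/.

zɔθəhɔ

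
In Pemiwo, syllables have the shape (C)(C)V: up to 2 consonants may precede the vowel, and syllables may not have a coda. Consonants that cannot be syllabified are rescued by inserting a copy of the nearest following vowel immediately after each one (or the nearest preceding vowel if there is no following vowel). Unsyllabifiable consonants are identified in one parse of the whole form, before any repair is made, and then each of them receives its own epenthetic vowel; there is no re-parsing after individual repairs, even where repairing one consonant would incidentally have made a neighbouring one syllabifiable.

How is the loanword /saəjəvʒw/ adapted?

saəjəvəʒəwə

Syllabifying with onset maximization leaves /v/, /ʒ/, /w/ stranded (no codas are permitted; onsets may contain at most 2 consonants).
Epenthesis after each stranded consonant: /v/ → /və/, /ʒ/ → /ʒə/, /w/ → /wə/.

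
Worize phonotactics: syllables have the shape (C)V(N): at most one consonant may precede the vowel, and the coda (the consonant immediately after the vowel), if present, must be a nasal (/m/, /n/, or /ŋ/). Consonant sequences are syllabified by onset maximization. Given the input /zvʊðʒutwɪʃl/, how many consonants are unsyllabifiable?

Syllabifying with onset maximization leaves /z/, /ð/, /t/, /ʃ/, /l/ stranded (only a nasal (/m/, /n/, or /ŋ/) is licensed in coda position; onsets are limited to one consonant).

5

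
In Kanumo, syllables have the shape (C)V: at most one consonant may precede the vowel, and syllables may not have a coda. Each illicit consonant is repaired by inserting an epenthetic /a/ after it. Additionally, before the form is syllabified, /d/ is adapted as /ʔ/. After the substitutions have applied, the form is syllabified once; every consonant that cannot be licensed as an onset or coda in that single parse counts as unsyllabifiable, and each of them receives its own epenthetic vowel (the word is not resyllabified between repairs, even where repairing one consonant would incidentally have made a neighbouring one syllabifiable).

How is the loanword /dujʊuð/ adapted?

Substitution: /d/ → /ʔ/, giving /ʔujʊuð/.
Under (C)V, the unsyllabifiable consonants are /ð/ (no codas are permitted; onsets are limited to one consonant).
Inserting the epenthetic vowel yields /ð/ → /ða/.

ʔujʊuða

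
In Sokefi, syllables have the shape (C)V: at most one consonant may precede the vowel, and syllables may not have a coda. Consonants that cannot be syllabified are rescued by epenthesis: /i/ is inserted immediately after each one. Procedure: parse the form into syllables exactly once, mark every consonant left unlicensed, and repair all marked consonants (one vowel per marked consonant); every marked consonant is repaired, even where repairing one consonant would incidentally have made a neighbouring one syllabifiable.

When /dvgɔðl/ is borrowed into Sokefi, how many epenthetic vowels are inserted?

4

The unsyllabifiable consonants are /d/, /v/, /ð/, /l/; each receives one epenthetic vowel.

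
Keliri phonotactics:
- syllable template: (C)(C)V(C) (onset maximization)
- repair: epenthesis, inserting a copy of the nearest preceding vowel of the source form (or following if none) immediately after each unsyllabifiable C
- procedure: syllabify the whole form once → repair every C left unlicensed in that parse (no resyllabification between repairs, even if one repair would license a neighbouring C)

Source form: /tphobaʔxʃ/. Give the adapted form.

The consonants /t/, /x/, /ʃ/ cannot be parsed into a legal (C)(C)V(C) syllable (at most one coda consonant is licensed; onsets may contain at most 2 consonants).
Inserting the epenthetic vowel yields /t/ → /to/, /x/ → /xa/, /ʃ/ → /ʃa/.

tophobaʔxaʃa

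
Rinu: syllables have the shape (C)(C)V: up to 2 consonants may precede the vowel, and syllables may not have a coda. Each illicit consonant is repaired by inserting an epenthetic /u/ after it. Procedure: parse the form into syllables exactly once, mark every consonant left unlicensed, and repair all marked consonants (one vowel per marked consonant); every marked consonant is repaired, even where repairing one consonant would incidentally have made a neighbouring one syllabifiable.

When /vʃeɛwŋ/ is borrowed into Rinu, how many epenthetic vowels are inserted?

2

The unsyllabifiable consonants are /w/, /ŋ/; each receives one epenthetic vowel.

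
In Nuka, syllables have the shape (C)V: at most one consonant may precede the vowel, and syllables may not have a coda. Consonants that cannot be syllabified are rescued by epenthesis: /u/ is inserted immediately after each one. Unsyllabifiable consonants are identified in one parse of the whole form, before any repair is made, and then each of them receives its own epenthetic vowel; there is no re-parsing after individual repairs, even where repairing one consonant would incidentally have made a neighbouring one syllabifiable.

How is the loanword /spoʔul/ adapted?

Under (C)V, the unsyllabifiable consonants are /s/, /l/ (no codas are permitted; onsets are limited to one consonant).
Inserting the epenthetic vowel yields /s/ → /su/, /l/ → /lu/.

supoʔulu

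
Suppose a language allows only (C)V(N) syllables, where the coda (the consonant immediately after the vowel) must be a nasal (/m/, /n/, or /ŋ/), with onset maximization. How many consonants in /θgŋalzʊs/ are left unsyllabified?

4

Under (C)V(N), the unsyllabifiable consonants are /θ/, /g/, /l/, /s/ (only a nasal (/m/, /n/, or /ŋ/) is licensed in coda position; onsets are limited to one consonant).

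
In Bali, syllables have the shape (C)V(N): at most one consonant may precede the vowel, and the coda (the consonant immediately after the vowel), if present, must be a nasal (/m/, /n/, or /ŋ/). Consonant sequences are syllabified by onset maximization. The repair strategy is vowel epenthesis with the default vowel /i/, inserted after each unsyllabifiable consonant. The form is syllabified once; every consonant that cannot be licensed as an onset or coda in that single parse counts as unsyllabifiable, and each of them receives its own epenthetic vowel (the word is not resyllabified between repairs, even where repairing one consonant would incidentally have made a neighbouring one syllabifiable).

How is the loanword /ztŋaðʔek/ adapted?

zitiŋaðiʔeki

Under (C)V(N), the unsyllabifiable consonants are /z/, /t/, /ð/, /k/ (only a nasal (/m/, /n/, or /ŋ/) is licensed in coda position; onsets are limited to one consonant).
Inserting the epenthetic vowel yields /z/ → /zi/, /t/ → /ti/, /ð/ → /ði/, /k/ → /ki/.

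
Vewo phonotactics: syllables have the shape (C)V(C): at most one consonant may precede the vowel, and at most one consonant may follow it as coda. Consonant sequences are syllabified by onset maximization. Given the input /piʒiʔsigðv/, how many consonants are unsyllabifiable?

Under (C)V(C), the unsyllabifiable consonants are /ð/, /v/ (at most one coda consonant is licensed; onsets are limited to one consonant).

2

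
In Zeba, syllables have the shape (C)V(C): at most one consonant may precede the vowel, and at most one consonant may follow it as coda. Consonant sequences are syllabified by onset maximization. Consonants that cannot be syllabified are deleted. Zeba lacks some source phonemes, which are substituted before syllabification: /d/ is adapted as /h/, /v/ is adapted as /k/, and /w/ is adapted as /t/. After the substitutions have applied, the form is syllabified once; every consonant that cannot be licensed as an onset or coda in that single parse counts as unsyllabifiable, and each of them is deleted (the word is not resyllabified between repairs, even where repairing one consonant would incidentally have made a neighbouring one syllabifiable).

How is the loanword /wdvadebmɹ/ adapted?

kaheb

Substitution: /w/ → /t/, /d/ → /h/, /v/ → /k/, giving /thkahebmɹ/.
The consonants /t/, /h/, /m/, /ɹ/ cannot be parsed into a legal (C)V(C) syllable (at most one coda consonant is licensed; onsets are limited to one consonant).
Deleting the stranded consonants removes /t/, /h/, /m/, /ɹ/.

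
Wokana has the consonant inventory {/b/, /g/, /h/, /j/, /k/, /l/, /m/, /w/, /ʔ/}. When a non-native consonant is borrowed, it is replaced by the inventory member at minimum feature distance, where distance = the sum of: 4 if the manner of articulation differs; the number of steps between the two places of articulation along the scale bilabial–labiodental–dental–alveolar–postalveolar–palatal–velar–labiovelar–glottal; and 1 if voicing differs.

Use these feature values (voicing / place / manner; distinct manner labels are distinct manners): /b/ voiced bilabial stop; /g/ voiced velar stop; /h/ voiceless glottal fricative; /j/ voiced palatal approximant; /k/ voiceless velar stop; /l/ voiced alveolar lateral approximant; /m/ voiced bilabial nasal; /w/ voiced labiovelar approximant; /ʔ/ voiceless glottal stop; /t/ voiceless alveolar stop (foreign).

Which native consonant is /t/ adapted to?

k

/k/ is closest: same manner (stop), place distance 3 (alveolar→velar), same voicing; total 3. Next closest is /b/ at distance 4.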